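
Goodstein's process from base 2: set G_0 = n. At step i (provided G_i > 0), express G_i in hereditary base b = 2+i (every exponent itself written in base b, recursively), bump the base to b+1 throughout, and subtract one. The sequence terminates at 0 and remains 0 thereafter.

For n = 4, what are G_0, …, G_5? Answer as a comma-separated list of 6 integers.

G_0 = 4. HB_2(4) = 2^2. Bump = 27. G_1 = 26.
G_1 = 26. HB_3(26) = 2·3^2 + 2·3 + 2. Bump = 42. G_2 = 41.
G_2 = 41. HB_4(41) = 2·4^2 + 2·4 + 1. Bump = 61. G_3 = 60.
G_3 = 60. HB_5(60) = 2·5^2 + 2·5. Bump = 84. G_4 = 83.
G_4 = 83. HB_6(83) = 2·6^2 + 6 + 5. Bump = 110. G_5 = 109.

4, 26, 41, 60, 83, 109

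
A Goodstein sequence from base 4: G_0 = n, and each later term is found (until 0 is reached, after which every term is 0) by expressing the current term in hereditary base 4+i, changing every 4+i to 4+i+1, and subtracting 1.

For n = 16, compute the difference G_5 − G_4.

3

(0) 16|_4 = 4^2 ↦ 5^2|_5 = 25 ⇒ 24
(1) 24|_5 = 4·5 + 4 ↦ 4·6 + 4|_6 = 28 ⇒ 27
(2) 27|_6 = 4·6 + 3 ↦ 4·7 + 3|_7 = 31 ⇒ 30
(3) 30|_7 = 4·7 + 2 ↦ 4·8 + 2|_8 = 34 ⇒ 33
(4) 33|_8 = 4·8 + 1 ↦ 4·9 + 1|_9 = 37 ⇒ 36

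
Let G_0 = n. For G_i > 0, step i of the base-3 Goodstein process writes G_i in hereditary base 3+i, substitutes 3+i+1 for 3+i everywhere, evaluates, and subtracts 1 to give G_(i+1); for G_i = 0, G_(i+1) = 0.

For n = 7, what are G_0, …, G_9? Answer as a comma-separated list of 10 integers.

step 0: 7 = 2·3 + 1; sub 4 for 3: 2·4 + 1; = 9; G_1 = 9−1 = 8
step 1: 8 = 2·4; sub 5 for 4: 2·5; = 10; G_2 = 10−1 = 9
step 2: 9 = 5 + 4; sub 6 for 5: 6 + 4; = 10; G_3 = 10−1 = 9
step 3: 9 = 6 + 3; sub 7 for 6: 7 + 3; = 10; G_4 = 10−1 = 9
step 4: 9 = 7 + 2; sub 8 for 7: 8 + 2; = 10; G_5 = 10−1 = 9
step 5: 9 = 8 + 1; sub 9 for 8: 9 + 1; = 10; G_6 = 10−1 = 9
step 6: 9 = 9; sub 10 for 9: 10; = 10; G_7 = 10−1 = 9
step 7: 9 = 9; sub 11 for 10: 9; = 9; G_8 = 9−1 = 8
step 8: 8 = 8; sub 12 for 11: 8; = 8; G_9 = 8−1 = 7

7, 8, 9, 9, 9, 9, 9, 9, 8, 7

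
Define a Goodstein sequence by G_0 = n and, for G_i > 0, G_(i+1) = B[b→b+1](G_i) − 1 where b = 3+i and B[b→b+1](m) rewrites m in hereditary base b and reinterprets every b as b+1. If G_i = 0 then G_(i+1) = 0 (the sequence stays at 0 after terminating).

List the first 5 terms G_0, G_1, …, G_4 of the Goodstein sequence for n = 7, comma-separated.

7, 8, 9, 9, 9

[0] 7 ≡ 2·3 + 1 (base 3). Lift 4: 9. −1: 8.
[1] 8 ≡ 2·4 (base 4). Lift 5: 10. −1: 9.
[2] 9 ≡ 5 + 4 (base 5). Lift 6: 10. −1: 9.
[3] 9 ≡ 6 + 3 (base 6). Lift 7: 10. −1: 9.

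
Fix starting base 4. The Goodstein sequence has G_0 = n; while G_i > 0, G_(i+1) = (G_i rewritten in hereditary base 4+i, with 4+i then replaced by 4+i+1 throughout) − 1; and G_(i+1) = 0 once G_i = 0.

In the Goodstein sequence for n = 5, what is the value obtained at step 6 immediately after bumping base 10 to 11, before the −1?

1

G_0 = 5. HB_4(5) = 4 + 1. Bump = 6. G_1 = 5.
G_1 = 5. HB_5(5) = 5. Bump = 6. G_2 = 5.
G_2 = 5. HB_6(5) = 5. Bump = 5. G_3 = 4.
G_3 = 4. HB_7(4) = 4. Bump = 4. G_4 = 3.
G_4 = 3. HB_8(3) = 3. Bump = 3. G_5 = 2.
G_5 = 2. HB_9(2) = 2. Bump = 2. G_6 = 1.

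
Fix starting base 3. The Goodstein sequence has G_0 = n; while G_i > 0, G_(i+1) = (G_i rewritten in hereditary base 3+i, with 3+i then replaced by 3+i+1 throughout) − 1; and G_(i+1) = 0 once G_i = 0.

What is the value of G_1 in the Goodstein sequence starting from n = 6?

[0] 6 ≡ 2·3 (base 3). Lift 4: 8. −1: 7.
[1] 7 ≡ 4 + 3 (base 4). Lift 5: 8. −1: 7.

7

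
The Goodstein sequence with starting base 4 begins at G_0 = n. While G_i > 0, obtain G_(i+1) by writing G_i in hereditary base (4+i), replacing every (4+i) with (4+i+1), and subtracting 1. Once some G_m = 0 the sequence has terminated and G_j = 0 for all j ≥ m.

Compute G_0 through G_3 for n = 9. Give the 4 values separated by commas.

[0] 9 ≡ 2·4 + 1 (base 4). Lift 5: 11. −1: 10.
[1] 10 ≡ 2·5 (base 5). Lift 6: 12. −1: 11.
[2] 11 ≡ 6 + 5 (base 6). Lift 7: 12. −1: 11.

9, 10, 11, 11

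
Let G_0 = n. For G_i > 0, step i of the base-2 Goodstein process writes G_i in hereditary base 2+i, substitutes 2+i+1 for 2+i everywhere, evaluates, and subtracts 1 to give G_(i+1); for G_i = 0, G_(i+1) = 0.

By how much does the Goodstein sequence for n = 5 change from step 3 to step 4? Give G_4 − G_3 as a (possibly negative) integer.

308

i=0: 5 = 2^2 + 1 (b=2); 2→3: 3^3 + 1 = 28; 28−1 = 27
i=1: 27 = 3^3 (b=3); 3→4: 4^4 = 256; 256−1 = 255
i=2: 255 = 3·4^3 + 3·4^2 + 3·4 + 3 (b=4); 4→5: 3·5^3 + 3·5^2 + 3·5 + 3 = 468; 468−1 = 467
i=3: 467 = 3·5^3 + 3·5^2 + 3·5 + 2 (b=5); 5→6: 3·6^3 + 3·6^2 + 3·6 + 2 = 776; 776−1 = 775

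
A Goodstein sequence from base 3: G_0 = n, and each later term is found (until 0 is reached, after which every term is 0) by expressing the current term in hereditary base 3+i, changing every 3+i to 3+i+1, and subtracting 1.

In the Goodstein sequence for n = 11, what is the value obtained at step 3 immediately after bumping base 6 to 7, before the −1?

[0] 11 ≡ 3^2 + 2 (base 3). Lift 4: 18. −1: 17.
[1] 17 ≡ 4^2 + 1 (base 4). Lift 5: 26. −1: 25.
[2] 25 ≡ 5^2 (base 5). Lift 6: 36. −1: 35.
[3] 35 ≡ 5·6 + 5 (base 6). Lift 7: 40. −1: 39.

40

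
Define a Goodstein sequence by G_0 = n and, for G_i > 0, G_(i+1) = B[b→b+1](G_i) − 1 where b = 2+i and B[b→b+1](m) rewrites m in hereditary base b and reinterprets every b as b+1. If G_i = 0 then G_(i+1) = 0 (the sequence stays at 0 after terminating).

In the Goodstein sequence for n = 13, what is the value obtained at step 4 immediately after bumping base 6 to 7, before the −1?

5765999

step 0: 13 = 2^(2 + 1) + 2^2 + 1; sub 3 for 2: 3^(3 + 1) + 3^3 + 1; = 109; G_1 = 109−1 = 108
step 1: 108 = 3^(3 + 1) + 3^3; sub 4 for 3: 4^(4 + 1) + 4^4; = 1280; G_2 = 1280−1 = 1279
step 2: 1279 = 4^(4 + 1) + 3·4^3 + 3·4^2 + 3·4 + 3; sub 5 for 4: 5^(5 + 1) + 3·5^3 + 3·5^2 + 3·5 + 3; = 16093; G_3 = 16093−1 = 16092
step 3: 16092 = 5^(5 + 1) + 3·5^3 + 3·5^2 + 3·5 + 2; sub 6 for 5: 6^(6 + 1) + 3·6^3 + 3·6^2 + 3·6 + 2; = 280712; G_4 = 280712−1 = 280711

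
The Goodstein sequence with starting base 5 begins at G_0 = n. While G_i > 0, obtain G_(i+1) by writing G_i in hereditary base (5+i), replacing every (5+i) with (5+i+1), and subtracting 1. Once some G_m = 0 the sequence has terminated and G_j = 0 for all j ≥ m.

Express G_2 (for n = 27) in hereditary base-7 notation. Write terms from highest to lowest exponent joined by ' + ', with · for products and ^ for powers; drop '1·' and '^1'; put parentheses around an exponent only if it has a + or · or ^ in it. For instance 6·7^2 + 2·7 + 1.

7^2

i=0: 27 = 5^2 + 2 (b=5); 5→6: 6^2 + 2 = 38; 38−1 = 37
i=1: 37 = 6^2 + 1 (b=6); 6→7: 7^2 + 1 = 50; 50−1 = 49
i=2: 49 = 7^2 (b=7); 7→8: 8^2 = 64; 64−1 = 63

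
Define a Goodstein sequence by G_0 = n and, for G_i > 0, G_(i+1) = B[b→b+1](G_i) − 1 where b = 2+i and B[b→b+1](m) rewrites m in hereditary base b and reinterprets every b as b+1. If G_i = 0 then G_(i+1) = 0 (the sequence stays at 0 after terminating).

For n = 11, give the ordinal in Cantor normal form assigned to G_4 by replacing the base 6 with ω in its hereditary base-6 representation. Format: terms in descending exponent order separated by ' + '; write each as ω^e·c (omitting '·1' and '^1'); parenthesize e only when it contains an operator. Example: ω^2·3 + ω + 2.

(0) 11|_2 = 2^(2 + 1) + 2 + 1 ↦ 3^(3 + 1) + 3 + 1|_3 = 85 ⇒ 84
(1) 84|_3 = 3^(3 + 1) + 3 ↦ 4^(4 + 1) + 4|_4 = 1028 ⇒ 1027
(2) 1027|_4 = 4^(4 + 1) + 3 ↦ 5^(5 + 1) + 3|_5 = 15628 ⇒ 15627
(3) 15627|_5 = 5^(5 + 1) + 2 ↦ 6^(6 + 1) + 2|_6 = 279938 ⇒ 279937

ω^(ω + 1) + 1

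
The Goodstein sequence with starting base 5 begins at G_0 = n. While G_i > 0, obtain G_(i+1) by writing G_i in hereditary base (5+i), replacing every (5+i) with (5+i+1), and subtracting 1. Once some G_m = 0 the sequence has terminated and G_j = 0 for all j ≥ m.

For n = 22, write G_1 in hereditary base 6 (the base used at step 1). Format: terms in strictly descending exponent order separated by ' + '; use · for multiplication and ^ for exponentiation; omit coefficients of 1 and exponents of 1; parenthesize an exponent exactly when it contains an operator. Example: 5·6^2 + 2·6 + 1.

4·6 + 1

(0) 22|_5 = 4·5 + 2 ↦ 4·6 + 2|_6 = 26 ⇒ 25
(1) 25|_6 = 4·6 + 1 ↦ 4·7 + 1|_7 = 29 ⇒ 28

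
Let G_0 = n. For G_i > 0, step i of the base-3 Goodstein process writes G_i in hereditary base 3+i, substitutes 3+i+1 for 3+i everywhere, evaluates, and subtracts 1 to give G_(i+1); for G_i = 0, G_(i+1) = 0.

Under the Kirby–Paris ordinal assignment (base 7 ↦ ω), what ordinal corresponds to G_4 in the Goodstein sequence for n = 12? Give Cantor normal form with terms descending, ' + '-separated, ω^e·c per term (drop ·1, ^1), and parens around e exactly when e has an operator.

step 0: 12 = 3^2 + 3; sub 4 for 3: 4^2 + 4; = 20; G_1 = 20−1 = 19
step 1: 19 = 4^2 + 3; sub 5 for 4: 5^2 + 3; = 28; G_2 = 28−1 = 27
step 2: 27 = 5^2 + 2; sub 6 for 5: 6^2 + 2; = 38; G_3 = 38−1 = 37
step 3: 37 = 6^2 + 1; sub 7 for 6: 7^2 + 1; = 50; G_4 = 50−1 = 49
step 4: 49 = 7^2; sub 8 for 7: 8^2; = 64; G_5 = 64−1 = 63

ω^2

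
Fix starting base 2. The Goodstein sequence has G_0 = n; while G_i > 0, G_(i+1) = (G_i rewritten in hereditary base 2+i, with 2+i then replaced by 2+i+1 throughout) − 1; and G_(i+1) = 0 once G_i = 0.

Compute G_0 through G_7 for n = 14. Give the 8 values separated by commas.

base 2: 14 = 2^(2 + 1) + 2^2 + 2; at 3: 3^(3 + 1) + 3^3 + 3 = 111; next = 110
base 3: 110 = 3^(3 + 1) + 3^3 + 2; at 4: 4^(4 + 1) + 4^4 + 2 = 1282; next = 1281
base 4: 1281 = 4^(4 + 1) + 4^4 + 1; at 5: 5^(5 + 1) + 5^5 + 1 = 18751; next = 18750
base 5: 18750 = 5^(5 + 1) + 5^5; at 6: 6^(6 + 1) + 6^6 = 326592; next = 326591
base 6: 326591 = 6^(6 + 1) + 5·6^5 + 5·6^4 + 5·6^3 + 5·6^2 + 5·6 + 5; at 7: 7^(7 + 1) + 5·7^5 + 5·7^4 + 5·7^3 + 5·7^2 + 5·7 + 5 = 5862841; next = 5862840
base 7: 5862840 = 7^(7 + 1) + 5·7^5 + 5·7^4 + 5·7^3 + 5·7^2 + 5·7 + 4; at 8: 8^(8 + 1) + 5·8^5 + 5·8^4 + 5·8^3 + 5·8^2 + 5·8 + 4 = 134404972; next = 134404971
base 8: 134404971 = 8^(8 + 1) + 5·8^5 + 5·8^4 + 5·8^3 + 5·8^2 + 5·8 + 3; at 9: 9^(9 + 1) + 5·9^5 + 5·9^4 + 5·9^3 + 5·9^2 + 5·9 + 3 = 3487116549; next = 3487116548

14, 110, 1281, 18750, 326591, 5862840, 134404971, 3487116548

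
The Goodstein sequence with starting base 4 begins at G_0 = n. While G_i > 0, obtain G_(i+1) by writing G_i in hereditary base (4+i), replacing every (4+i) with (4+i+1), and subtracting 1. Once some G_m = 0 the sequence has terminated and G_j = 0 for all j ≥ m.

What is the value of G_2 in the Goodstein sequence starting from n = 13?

13 —HB4→ 3·4 + 1 —bump→ 3·5 + 1 = 16 —(−1)→ 15
15 —HB5→ 3·5 —bump→ 3·6 = 18 —(−1)→ 17
17 —HB6→ 2·6 + 5 —bump→ 2·7 + 5 = 19 —(−1)→ 18

17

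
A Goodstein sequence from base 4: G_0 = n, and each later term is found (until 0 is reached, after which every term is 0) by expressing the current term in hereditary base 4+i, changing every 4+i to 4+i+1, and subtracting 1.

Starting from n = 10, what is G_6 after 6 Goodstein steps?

G_0=10  [base 4] 2·4 + 2  →[4↦5]→  2·5 + 2 = 12  −1 ⇒ G_1=11
G_1=11  [base 5] 2·5 + 1  →[5↦6]→  2·6 + 1 = 13  −1 ⇒ G_2=12
G_2=12  [base 6] 2·6  →[6↦7]→  2·7 = 14  −1 ⇒ G_3=13
G_3=13  [base 7] 7 + 6  →[7↦8]→  8 + 6 = 14  −1 ⇒ G_4=13
G_4=13  [base 8] 8 + 5  →[8↦9]→  9 + 5 = 14  −1 ⇒ G_5=13
G_5=13  [base 9] 9 + 4  →[9↦10]→  10 + 4 = 14  −1 ⇒ G_6=13
G_6=13  [base 10] 10 + 3  →[10↦11]→  11 + 3 = 14  −1 ⇒ G_7=13

13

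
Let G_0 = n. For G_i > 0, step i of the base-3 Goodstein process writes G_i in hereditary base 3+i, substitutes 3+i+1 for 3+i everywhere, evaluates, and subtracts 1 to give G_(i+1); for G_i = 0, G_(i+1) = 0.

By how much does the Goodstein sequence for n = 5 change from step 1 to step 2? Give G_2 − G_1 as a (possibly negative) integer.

step 0: 5 = 3 + 2; sub 4 for 3: 4 + 2; = 6; G_1 = 6−1 = 5
step 1: 5 = 4 + 1; sub 5 for 4: 5 + 1; = 6; G_2 = 6−1 = 5

0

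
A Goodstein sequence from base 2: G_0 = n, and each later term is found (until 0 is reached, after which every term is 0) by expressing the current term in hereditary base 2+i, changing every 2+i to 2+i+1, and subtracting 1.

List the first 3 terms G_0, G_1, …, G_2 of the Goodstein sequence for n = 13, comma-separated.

13, 108, 1279

13 —HB2→ 2^(2 + 1) + 2^2 + 1 —bump→ 3^(3 + 1) + 3^3 + 1 = 109 —(−1)→ 108
108 —HB3→ 3^(3 + 1) + 3^3 —bump→ 4^(4 + 1) + 4^4 = 1280 —(−1)→ 1279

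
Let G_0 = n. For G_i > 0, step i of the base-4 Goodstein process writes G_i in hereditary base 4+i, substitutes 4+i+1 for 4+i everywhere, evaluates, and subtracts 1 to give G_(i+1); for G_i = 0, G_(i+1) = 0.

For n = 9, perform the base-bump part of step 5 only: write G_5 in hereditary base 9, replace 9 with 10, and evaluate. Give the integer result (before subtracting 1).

12

[0] 9 ≡ 2·4 + 1 (base 4). Lift 5: 11. −1: 10.
[1] 10 ≡ 2·5 (base 5). Lift 6: 12. −1: 11.
[2] 11 ≡ 6 + 5 (base 6). Lift 7: 12. −1: 11.
[3] 11 ≡ 7 + 4 (base 7). Lift 8: 12. −1: 11.
[4] 11 ≡ 8 + 3 (base 8). Lift 9: 12. −1: 11.
[5] 11 ≡ 9 + 2 (base 9). Lift 10: 12. −1: 11.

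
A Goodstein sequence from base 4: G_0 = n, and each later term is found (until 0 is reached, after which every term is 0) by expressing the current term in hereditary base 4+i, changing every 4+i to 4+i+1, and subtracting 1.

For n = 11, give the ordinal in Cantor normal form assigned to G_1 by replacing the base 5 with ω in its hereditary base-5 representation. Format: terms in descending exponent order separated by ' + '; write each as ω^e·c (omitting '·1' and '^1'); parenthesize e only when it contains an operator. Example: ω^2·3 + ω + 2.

base 4: 11 = 2·4 + 3; at 5: 2·5 + 3 = 13; next = 12
base 5: 12 = 2·5 + 2; at 6: 2·6 + 2 = 14; next = 13

ω·2 + 2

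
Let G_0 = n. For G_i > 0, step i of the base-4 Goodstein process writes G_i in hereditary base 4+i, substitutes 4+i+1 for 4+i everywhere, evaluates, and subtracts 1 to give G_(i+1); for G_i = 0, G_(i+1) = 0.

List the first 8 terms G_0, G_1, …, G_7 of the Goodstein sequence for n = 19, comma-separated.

G_0 = 19. HB_4(19) = 4^2 + 3. Bump = 28. G_1 = 27.
G_1 = 27. HB_5(27) = 5^2 + 2. Bump = 38. G_2 = 37.
G_2 = 37. HB_6(37) = 6^2 + 1. Bump = 50. G_3 = 49.
G_3 = 49. HB_7(49) = 7^2. Bump = 64. G_4 = 63.
G_4 = 63. HB_8(63) = 7·8 + 7. Bump = 70. G_5 = 69.
G_5 = 69. HB_9(69) = 7·9 + 6. Bump = 76. G_6 = 75.
G_6 = 75. HB_10(75) = 7·10 + 5. Bump = 82. G_7 = 81.

19, 27, 37, 49, 63, 69, 75, 81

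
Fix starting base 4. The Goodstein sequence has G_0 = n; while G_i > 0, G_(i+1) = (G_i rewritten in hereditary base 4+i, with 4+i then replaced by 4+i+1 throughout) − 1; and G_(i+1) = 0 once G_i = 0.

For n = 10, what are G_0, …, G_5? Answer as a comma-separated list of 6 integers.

10, 11, 12, 13, 13, 13

G_0 = 10. HB_4(10) = 2·4 + 2. Bump = 12. G_1 = 11.
G_1 = 11. HB_5(11) = 2·5 + 1. Bump = 13. G_2 = 12.
G_2 = 12. HB_6(12) = 2·6. Bump = 14. G_3 = 13.
G_3 = 13. HB_7(13) = 7 + 6. Bump = 14. G_4 = 13.
G_4 = 13. HB_8(13) = 8 + 5. Bump = 14. G_5 = 13.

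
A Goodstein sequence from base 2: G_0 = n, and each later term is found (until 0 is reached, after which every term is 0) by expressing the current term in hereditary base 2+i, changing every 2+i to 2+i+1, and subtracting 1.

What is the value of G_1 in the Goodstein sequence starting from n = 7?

7 —HB2→ 2^2 + 2 + 1 —bump→ 3^3 + 3 + 1 = 31 —(−1)→ 30
30 —HB3→ 3^3 + 3 —bump→ 4^4 + 4 = 260 —(−1)→ 259

30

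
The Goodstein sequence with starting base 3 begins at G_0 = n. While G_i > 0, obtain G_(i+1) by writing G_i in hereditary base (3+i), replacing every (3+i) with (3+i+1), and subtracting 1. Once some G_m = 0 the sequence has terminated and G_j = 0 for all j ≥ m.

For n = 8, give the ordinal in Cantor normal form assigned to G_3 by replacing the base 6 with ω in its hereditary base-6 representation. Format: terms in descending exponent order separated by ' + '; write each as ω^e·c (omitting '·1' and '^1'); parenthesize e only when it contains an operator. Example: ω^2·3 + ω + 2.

ω + 5

8 —HB3→ 2·3 + 2 —bump→ 2·4 + 2 = 10 —(−1)→ 9
9 —HB4→ 2·4 + 1 —bump→ 2·5 + 1 = 11 —(−1)→ 10
10 —HB5→ 2·5 —bump→ 2·6 = 12 —(−1)→ 11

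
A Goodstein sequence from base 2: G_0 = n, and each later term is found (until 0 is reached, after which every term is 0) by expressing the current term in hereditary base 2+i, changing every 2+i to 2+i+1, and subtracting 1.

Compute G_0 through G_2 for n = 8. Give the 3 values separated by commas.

step 0: 8 = 2^(2 + 1); sub 3 for 2: 3^(3 + 1); = 81; G_1 = 81−1 = 80
step 1: 80 = 2·3^3 + 2·3^2 + 2·3 + 2; sub 4 for 3: 2·4^4 + 2·4^2 + 2·4 + 2; = 554; G_2 = 554−1 = 553

8, 80, 553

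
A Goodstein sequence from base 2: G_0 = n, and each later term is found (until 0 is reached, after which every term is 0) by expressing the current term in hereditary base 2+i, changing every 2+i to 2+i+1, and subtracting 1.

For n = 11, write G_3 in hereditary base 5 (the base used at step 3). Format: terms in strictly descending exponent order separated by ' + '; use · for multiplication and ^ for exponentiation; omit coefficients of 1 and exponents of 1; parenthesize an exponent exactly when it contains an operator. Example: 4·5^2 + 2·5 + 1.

5^(5 + 1) + 2

step 0: 11 = 2^(2 + 1) + 2 + 1; sub 3 for 2: 3^(3 + 1) + 3 + 1; = 85; G_1 = 85−1 = 84
step 1: 84 = 3^(3 + 1) + 3; sub 4 for 3: 4^(4 + 1) + 4; = 1028; G_2 = 1028−1 = 1027
step 2: 1027 = 4^(4 + 1) + 3; sub 5 for 4: 5^(5 + 1) + 3; = 15628; G_3 = 15628−1 = 15627
step 3: 15627 = 5^(5 + 1) + 2; sub 6 for 5: 6^(6 + 1) + 2; = 279938; G_4 = 279938−1 = 279937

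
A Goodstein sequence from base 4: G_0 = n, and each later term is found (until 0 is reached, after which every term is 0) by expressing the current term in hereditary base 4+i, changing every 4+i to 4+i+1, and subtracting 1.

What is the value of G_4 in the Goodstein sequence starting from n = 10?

step 0: 10 = 2·4 + 2; sub 5 for 4: 2·5 + 2; = 12; G_1 = 12−1 = 11
step 1: 11 = 2·5 + 1; sub 6 for 5: 2·6 + 1; = 13; G_2 = 13−1 = 12
step 2: 12 = 2·6; sub 7 for 6: 2·7; = 14; G_3 = 14−1 = 13
step 3: 13 = 7 + 6; sub 8 for 7: 8 + 6; = 14; G_4 = 14−1 = 13
step 4: 13 = 8 + 5; sub 9 for 8: 9 + 5; = 14; G_5 = 14−1 = 13

13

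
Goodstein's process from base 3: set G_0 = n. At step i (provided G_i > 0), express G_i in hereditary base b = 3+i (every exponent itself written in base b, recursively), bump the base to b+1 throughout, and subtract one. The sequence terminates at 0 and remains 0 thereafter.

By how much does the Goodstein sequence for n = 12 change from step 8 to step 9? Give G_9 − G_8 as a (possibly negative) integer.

6

step 0: 12 = 3^2 + 3; sub 4 for 3: 4^2 + 4; = 20; G_1 = 20−1 = 19
step 1: 19 = 4^2 + 3; sub 5 for 4: 5^2 + 3; = 28; G_2 = 28−1 = 27
step 2: 27 = 5^2 + 2; sub 6 for 5: 6^2 + 2; = 38; G_3 = 38−1 = 37
step 3: 37 = 6^2 + 1; sub 7 for 6: 7^2 + 1; = 50; G_4 = 50−1 = 49
step 4: 49 = 7^2; sub 8 for 7: 8^2; = 64; G_5 = 64−1 = 63
step 5: 63 = 7·8 + 7; sub 9 for 8: 7·9 + 7; = 70; G_6 = 70−1 = 69
step 6: 69 = 7·9 + 6; sub 10 for 9: 7·10 + 6; = 76; G_7 = 76−1 = 75
step 7: 75 = 7·10 + 5; sub 11 for 10: 7·11 + 5; = 82; G_8 = 82−1 = 81
step 8: 81 = 7·11 + 4; sub 12 for 11: 7·12 + 4; = 88; G_9 = 88−1 = 87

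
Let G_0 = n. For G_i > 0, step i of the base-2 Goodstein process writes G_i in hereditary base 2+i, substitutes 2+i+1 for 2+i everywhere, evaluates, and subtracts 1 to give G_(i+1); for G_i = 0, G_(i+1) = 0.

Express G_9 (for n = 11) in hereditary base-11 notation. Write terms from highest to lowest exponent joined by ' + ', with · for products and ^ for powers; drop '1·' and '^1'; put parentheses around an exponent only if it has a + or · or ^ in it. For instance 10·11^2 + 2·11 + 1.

i=0: 11 = 2^(2 + 1) + 2 + 1 (b=2); 2→3: 3^(3 + 1) + 3 + 1 = 85; 85−1 = 84
i=1: 84 = 3^(3 + 1) + 3 (b=3); 3→4: 4^(4 + 1) + 4 = 1028; 1028−1 = 1027
i=2: 1027 = 4^(4 + 1) + 3 (b=4); 4→5: 5^(5 + 1) + 3 = 15628; 15628−1 = 15627
i=3: 15627 = 5^(5 + 1) + 2 (b=5); 5→6: 6^(6 + 1) + 2 = 279938; 279938−1 = 279937
i=4: 279937 = 6^(6 + 1) + 1 (b=6); 6→7: 7^(7 + 1) + 1 = 5764802; 5764802−1 = 5764801
i=5: 5764801 = 7^(7 + 1) (b=7); 7→8: 8^(8 + 1) = 134217728; 134217728−1 = 134217727
i=6: 134217727 = 7·8^8 + 7·8^7 + 7·8^6 + 7·8^5 + 7·8^4 + 7·8^3 + 7·8^2 + 7·8 + 7 (b=8); 8→9: 7·9^9 + 7·9^7 + 7·9^6 + 7·9^5 + 7·9^4 + 7·9^3 + 7·9^2 + 7·9 + 7 = 2749609303; 2749609303−1 = 2749609302
i=7: 2749609302 = 7·9^9 + 7·9^7 + 7·9^6 + 7·9^5 + 7·9^4 + 7·9^3 + 7·9^2 + 7·9 + 6 (b=9); 9→10: 7·10^10 + 7·10^7 + 7·10^6 + 7·10^5 + 7·10^4 + 7·10^3 + 7·10^2 + 7·10 + 6 = 70077777776; 70077777776−1 = 70077777775
i=8: 70077777775 = 7·10^10 + 7·10^7 + 7·10^6 + 7·10^5 + 7·10^4 + 7·10^3 + 7·10^2 + 7·10 + 5 (b=10); 10→11: 7·11^11 + 7·11^7 + 7·11^6 + 7·11^5 + 7·11^4 + 7·11^3 + 7·11^2 + 7·11 + 5 = 1997331745491; 1997331745491−1 = 1997331745490

7·11^11 + 7·11^7 + 7·11^6 + 7·11^5 + 7·11^4 + 7·11^3 + 7·11^2 + 7·11 + 4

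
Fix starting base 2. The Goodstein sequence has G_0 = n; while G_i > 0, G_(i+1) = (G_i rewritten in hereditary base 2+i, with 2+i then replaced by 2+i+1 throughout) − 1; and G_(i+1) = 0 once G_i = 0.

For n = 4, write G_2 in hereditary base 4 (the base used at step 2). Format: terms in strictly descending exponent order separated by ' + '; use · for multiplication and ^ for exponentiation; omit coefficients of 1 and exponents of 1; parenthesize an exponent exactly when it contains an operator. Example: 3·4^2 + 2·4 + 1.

G_0=4  [base 2] 2^2  →[2↦3]→  3^3 = 27  −1 ⇒ G_1=26
G_1=26  [base 3] 2·3^2 + 2·3 + 2  →[3↦4]→  2·4^2 + 2·4 + 2 = 42  −1 ⇒ G_2=41
G_2=41  [base 4] 2·4^2 + 2·4 + 1  →[4↦5]→  2·5^2 + 2·5 + 1 = 61  −1 ⇒ G_3=60

2·4^2 + 2·4 + 1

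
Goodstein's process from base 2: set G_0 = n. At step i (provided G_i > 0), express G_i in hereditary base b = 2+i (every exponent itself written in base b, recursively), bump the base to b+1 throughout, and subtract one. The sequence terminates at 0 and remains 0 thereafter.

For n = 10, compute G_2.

1025

(0) 10|_2 = 2^(2 + 1) + 2 ↦ 3^(3 + 1) + 3|_3 = 84 ⇒ 83
(1) 83|_3 = 3^(3 + 1) + 2 ↦ 4^(4 + 1) + 2|_4 = 1026 ⇒ 1025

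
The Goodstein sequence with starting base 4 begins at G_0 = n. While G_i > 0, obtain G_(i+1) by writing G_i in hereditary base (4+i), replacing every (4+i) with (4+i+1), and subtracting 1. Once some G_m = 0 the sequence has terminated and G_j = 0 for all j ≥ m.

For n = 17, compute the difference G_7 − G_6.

17 —HB4→ 4^2 + 1 —bump→ 5^2 + 1 = 26 —(−1)→ 25
25 —HB5→ 5^2 —bump→ 6^2 = 36 —(−1)→ 35
35 —HB6→ 5·6 + 5 —bump→ 5·7 + 5 = 40 —(−1)→ 39
39 —HB7→ 5·7 + 4 —bump→ 5·8 + 4 = 44 —(−1)→ 43
43 —HB8→ 5·8 + 3 —bump→ 5·9 + 3 = 48 —(−1)→ 47
47 —HB9→ 5·9 + 2 —bump→ 5·10 + 2 = 52 —(−1)→ 51
51 —HB10→ 5·10 + 1 —bump→ 5·11 + 1 = 56 —(−1)→ 55

4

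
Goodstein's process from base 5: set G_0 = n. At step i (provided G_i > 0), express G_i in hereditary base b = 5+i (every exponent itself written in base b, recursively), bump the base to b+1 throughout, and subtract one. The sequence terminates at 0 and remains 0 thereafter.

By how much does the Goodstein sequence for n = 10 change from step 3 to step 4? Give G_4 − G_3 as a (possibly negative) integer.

0

G_0=10  [base 5] 2·5  →[5↦6]→  2·6 = 12  −1 ⇒ G_1=11
G_1=11  [base 6] 6 + 5  →[6↦7]→  7 + 5 = 12  −1 ⇒ G_2=11
G_2=11  [base 7] 7 + 4  →[7↦8]→  8 + 4 = 12  −1 ⇒ G_3=11
G_3=11  [base 8] 8 + 3  →[8↦9]→  9 + 3 = 12  −1 ⇒ G_4=11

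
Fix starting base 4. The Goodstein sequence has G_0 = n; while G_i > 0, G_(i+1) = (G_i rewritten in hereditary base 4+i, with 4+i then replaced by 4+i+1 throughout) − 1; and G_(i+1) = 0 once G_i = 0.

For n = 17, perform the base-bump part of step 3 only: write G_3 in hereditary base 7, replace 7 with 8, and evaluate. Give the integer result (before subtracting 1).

44

base 4: 17 = 4^2 + 1; at 5: 5^2 + 1 = 26; next = 25
base 5: 25 = 5^2; at 6: 6^2 = 36; next = 35
base 6: 35 = 5·6 + 5; at 7: 5·7 + 5 = 40; next = 39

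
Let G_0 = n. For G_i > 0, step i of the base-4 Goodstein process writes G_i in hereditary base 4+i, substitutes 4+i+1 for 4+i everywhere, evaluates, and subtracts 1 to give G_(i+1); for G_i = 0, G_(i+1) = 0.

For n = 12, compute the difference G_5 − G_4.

step 0: 12 = 3·4; sub 5 for 4: 3·5; = 15; G_1 = 15−1 = 14
step 1: 14 = 2·5 + 4; sub 6 for 5: 2·6 + 4; = 16; G_2 = 16−1 = 15
step 2: 15 = 2·6 + 3; sub 7 for 6: 2·7 + 3; = 17; G_3 = 17−1 = 16
step 3: 16 = 2·7 + 2; sub 8 for 7: 2·8 + 2; = 18; G_4 = 18−1 = 17
step 4: 17 = 2·8 + 1; sub 9 for 8: 2·9 + 1; = 19; G_5 = 19−1 = 18

1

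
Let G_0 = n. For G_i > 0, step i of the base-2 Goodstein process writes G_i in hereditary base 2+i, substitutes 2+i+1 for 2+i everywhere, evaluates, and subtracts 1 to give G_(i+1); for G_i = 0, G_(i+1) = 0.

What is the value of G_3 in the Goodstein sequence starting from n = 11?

base 2: 11 = 2^(2 + 1) + 2 + 1; at 3: 3^(3 + 1) + 3 + 1 = 85; next = 84
base 3: 84 = 3^(3 + 1) + 3; at 4: 4^(4 + 1) + 4 = 1028; next = 1027
base 4: 1027 = 4^(4 + 1) + 3; at 5: 5^(5 + 1) + 3 = 15628; next = 15627
base 5: 15627 = 5^(5 + 1) + 2; at 6: 6^(6 + 1) + 2 = 279938; next = 279937

15627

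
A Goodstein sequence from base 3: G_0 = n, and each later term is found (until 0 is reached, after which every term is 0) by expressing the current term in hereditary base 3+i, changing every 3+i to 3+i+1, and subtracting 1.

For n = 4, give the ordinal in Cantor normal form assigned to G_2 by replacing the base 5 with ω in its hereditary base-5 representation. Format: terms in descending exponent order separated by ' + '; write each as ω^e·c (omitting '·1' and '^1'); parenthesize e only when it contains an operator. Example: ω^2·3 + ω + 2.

G_0=4  [base 3] 3 + 1  →[3↦4]→  4 + 1 = 5  −1 ⇒ G_1=4
G_1=4  [base 4] 4  →[4↦5]→  5 = 5  −1 ⇒ G_2=4
G_2=4  [base 5] 4  →[5↦6]→  4 = 4  −1 ⇒ G_3=3

4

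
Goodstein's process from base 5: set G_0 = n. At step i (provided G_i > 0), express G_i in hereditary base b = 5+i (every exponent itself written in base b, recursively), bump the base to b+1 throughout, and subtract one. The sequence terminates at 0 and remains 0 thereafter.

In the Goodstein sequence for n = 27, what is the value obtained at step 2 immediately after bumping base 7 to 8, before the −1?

64

[0] 27 ≡ 5^2 + 2 (base 5). Lift 6: 38. −1: 37.
[1] 37 ≡ 6^2 + 1 (base 6). Lift 7: 50. −1: 49.
[2] 49 ≡ 7^2 (base 7). Lift 8: 64. −1: 63.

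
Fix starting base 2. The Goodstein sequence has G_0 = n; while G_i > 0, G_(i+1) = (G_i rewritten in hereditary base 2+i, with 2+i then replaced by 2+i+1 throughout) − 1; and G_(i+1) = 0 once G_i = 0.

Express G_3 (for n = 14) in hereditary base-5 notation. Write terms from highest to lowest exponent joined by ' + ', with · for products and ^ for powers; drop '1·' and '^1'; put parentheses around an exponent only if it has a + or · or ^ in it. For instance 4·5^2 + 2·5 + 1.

5^(5 + 1) + 5^5

i=0: 14 = 2^(2 + 1) + 2^2 + 2 (b=2); 2→3: 3^(3 + 1) + 3^3 + 3 = 111; 111−1 = 110
i=1: 110 = 3^(3 + 1) + 3^3 + 2 (b=3); 3→4: 4^(4 + 1) + 4^4 + 2 = 1282; 1282−1 = 1281
i=2: 1281 = 4^(4 + 1) + 4^4 + 1 (b=4); 4→5: 5^(5 + 1) + 5^5 + 1 = 18751; 18751−1 = 18750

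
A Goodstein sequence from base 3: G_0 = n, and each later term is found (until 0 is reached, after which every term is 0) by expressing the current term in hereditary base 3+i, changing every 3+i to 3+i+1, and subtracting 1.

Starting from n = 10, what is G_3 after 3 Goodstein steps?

27

(0) 10|_3 = 3^2 + 1 ↦ 4^2 + 1|_4 = 17 ⇒ 16
(1) 16|_4 = 4^2 ↦ 5^2|_5 = 25 ⇒ 24
(2) 24|_5 = 4·5 + 4 ↦ 4·6 + 4|_6 = 28 ⇒ 27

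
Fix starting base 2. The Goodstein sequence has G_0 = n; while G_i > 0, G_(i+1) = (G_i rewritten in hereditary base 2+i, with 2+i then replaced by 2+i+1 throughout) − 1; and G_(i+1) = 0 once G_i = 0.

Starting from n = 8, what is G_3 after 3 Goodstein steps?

6310

8 —HB2→ 2^(2 + 1) —bump→ 3^(3 + 1) = 81 —(−1)→ 80
80 —HB3→ 2·3^3 + 2·3^2 + 2·3 + 2 —bump→ 2·4^4 + 2·4^2 + 2·4 + 2 = 554 —(−1)→ 553
553 —HB4→ 2·4^4 + 2·4^2 + 2·4 + 1 —bump→ 2·5^5 + 2·5^2 + 2·5 + 1 = 6311 —(−1)→ 6310
6310 —HB5→ 2·5^5 + 2·5^2 + 2·5 —bump→ 2·6^6 + 2·6^2 + 2·6 = 93396 —(−1)→ 93395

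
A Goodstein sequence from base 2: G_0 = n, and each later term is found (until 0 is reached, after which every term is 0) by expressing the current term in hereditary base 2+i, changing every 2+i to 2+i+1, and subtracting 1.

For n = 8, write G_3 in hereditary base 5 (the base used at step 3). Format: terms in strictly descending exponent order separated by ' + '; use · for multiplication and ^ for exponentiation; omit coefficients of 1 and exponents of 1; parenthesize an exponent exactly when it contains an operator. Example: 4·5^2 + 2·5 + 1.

base 2: 8 = 2^(2 + 1); at 3: 3^(3 + 1) = 81; next = 80
base 3: 80 = 2·3^3 + 2·3^2 + 2·3 + 2; at 4: 2·4^4 + 2·4^2 + 2·4 + 2 = 554; next = 553
base 4: 553 = 2·4^4 + 2·4^2 + 2·4 + 1; at 5: 2·5^5 + 2·5^2 + 2·5 + 1 = 6311; next = 6310
base 5: 6310 = 2·5^5 + 2·5^2 + 2·5; at 6: 2·6^6 + 2·6^2 + 2·6 = 93396; next = 93395

2·5^5 + 2·5^2 + 2·5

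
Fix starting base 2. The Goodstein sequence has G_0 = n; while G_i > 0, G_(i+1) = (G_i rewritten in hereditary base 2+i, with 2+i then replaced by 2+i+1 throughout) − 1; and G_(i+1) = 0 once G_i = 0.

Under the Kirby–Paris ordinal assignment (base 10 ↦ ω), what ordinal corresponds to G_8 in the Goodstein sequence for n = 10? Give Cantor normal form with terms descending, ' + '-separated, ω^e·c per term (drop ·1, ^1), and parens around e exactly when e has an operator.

ω^ω·5 + ω^5·5 + ω^4·5 + ω^3·5 + ω^2·5 + ω·5 + 1

G_0=10  [base 2] 2^(2 + 1) + 2  →[2↦3]→  3^(3 + 1) + 3 = 84  −1 ⇒ G_1=83
G_1=83  [base 3] 3^(3 + 1) + 2  →[3↦4]→  4^(4 + 1) + 2 = 1026  −1 ⇒ G_2=1025
G_2=1025  [base 4] 4^(4 + 1) + 1  →[4↦5]→  5^(5 + 1) + 1 = 15626  −1 ⇒ G_3=15625
G_3=15625  [base 5] 5^(5 + 1)  →[5↦6]→  6^(6 + 1) = 279936  −1 ⇒ G_4=279935
G_4=279935  [base 6] 5·6^6 + 5·6^5 + 5·6^4 + 5·6^3 + 5·6^2 + 5·6 + 5  →[6↦7]→  5·7^7 + 5·7^5 + 5·7^4 + 5·7^3 + 5·7^2 + 5·7 + 5 = 4215755  −1 ⇒ G_5=4215754
G_5=4215754  [base 7] 5·7^7 + 5·7^5 + 5·7^4 + 5·7^3 + 5·7^2 + 5·7 + 4  →[7↦8]→  5·8^8 + 5·8^5 + 5·8^4 + 5·8^3 + 5·8^2 + 5·8 + 4 = 84073324  −1 ⇒ G_6=84073323
G_6=84073323  [base 8] 5·8^8 + 5·8^5 + 5·8^4 + 5·8^3 + 5·8^2 + 5·8 + 3  →[8↦9]→  5·9^9 + 5·9^5 + 5·9^4 + 5·9^3 + 5·9^2 + 5·9 + 3 = 1937434593  −1 ⇒ G_7=1937434592
G_7=1937434592  [base 9] 5·9^9 + 5·9^5 + 5·9^4 + 5·9^3 + 5·9^2 + 5·9 + 2  →[9↦10]→  5·10^10 + 5·10^5 + 5·10^4 + 5·10^3 + 5·10^2 + 5·10 + 2 = 50000555552  −1 ⇒ G_8=50000555551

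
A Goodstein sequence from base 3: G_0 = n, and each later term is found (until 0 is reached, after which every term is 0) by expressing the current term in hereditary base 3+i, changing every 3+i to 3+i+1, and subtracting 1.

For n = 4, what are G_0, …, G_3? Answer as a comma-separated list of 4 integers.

4, 4, 4, 3

[0] 4 ≡ 3 + 1 (base 3). Lift 4: 5. −1: 4.
[1] 4 ≡ 4 (base 4). Lift 5: 5. −1: 4.
[2] 4 ≡ 4 (base 5). Lift 6: 4. −1: 3.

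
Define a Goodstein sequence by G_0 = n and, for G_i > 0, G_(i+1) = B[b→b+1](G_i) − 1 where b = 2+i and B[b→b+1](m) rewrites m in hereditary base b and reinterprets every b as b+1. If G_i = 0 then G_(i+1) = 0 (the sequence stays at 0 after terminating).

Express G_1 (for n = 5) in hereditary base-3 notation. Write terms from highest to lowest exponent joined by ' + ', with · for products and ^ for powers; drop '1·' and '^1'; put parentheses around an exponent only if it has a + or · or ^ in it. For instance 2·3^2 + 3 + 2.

3^3

step 0: 5 = 2^2 + 1; sub 3 for 2: 3^3 + 1; = 28; G_1 = 28−1 = 27
step 1: 27 = 3^3; sub 4 for 3: 4^4; = 256; G_2 = 256−1 = 255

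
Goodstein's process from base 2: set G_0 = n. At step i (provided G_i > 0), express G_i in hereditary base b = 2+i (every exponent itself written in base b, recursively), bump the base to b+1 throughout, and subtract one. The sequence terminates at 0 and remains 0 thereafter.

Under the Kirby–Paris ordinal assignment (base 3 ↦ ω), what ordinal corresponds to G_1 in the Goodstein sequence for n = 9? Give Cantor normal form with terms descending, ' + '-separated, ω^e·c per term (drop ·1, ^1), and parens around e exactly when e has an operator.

ω^(ω + 1)

G_0=9  [base 2] 2^(2 + 1) + 1  →[2↦3]→  3^(3 + 1) + 1 = 82  −1 ⇒ G_1=81
G_1=81  [base 3] 3^(3 + 1)  →[3↦4]→  4^(4 + 1) = 1024  −1 ⇒ G_2=1023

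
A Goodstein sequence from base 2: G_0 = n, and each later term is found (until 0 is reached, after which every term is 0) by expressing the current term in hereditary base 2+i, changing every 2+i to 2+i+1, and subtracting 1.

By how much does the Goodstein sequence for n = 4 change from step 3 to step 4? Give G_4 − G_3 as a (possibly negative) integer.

i=0: 4 = 2^2 (b=2); 2→3: 3^3 = 27; 27−1 = 26
i=1: 26 = 2·3^2 + 2·3 + 2 (b=3); 3→4: 2·4^2 + 2·4 + 2 = 42; 42−1 = 41
i=2: 41 = 2·4^2 + 2·4 + 1 (b=4); 4→5: 2·5^2 + 2·5 + 1 = 61; 61−1 = 60
i=3: 60 = 2·5^2 + 2·5 (b=5); 5→6: 2·6^2 + 2·6 = 84; 84−1 = 83

23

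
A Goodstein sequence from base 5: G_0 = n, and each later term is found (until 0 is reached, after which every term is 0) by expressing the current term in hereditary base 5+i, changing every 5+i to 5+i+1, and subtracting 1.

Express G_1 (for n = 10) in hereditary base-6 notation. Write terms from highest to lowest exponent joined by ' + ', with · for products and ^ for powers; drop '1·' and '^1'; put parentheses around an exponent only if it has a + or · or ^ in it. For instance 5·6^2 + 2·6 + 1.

6 + 5

G_0=10  [base 5] 2·5  →[5↦6]→  2·6 = 12  −1 ⇒ G_1=11
G_1=11  [base 6] 6 + 5  →[6↦7]→  7 + 5 = 12  −1 ⇒ G_2=11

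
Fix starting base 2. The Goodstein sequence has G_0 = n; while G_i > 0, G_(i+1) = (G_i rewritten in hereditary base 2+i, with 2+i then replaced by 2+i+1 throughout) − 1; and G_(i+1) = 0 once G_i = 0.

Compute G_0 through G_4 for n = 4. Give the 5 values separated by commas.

i=0: 4 = 2^2 (b=2); 2→3: 3^3 = 27; 27−1 = 26
i=1: 26 = 2·3^2 + 2·3 + 2 (b=3); 3→4: 2·4^2 + 2·4 + 2 = 42; 42−1 = 41
i=2: 41 = 2·4^2 + 2·4 + 1 (b=4); 4→5: 2·5^2 + 2·5 + 1 = 61; 61−1 = 60
i=3: 60 = 2·5^2 + 2·5 (b=5); 5→6: 2·6^2 + 2·6 = 84; 84−1 = 83

4, 26, 41, 60, 83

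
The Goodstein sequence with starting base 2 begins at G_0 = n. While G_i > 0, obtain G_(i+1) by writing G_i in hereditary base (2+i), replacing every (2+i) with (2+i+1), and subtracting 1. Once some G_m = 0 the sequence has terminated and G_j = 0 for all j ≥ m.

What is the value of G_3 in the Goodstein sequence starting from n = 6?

[0] 6 ≡ 2^2 + 2 (base 2). Lift 3: 30. −1: 29.
[1] 29 ≡ 3^3 + 2 (base 3). Lift 4: 258. −1: 257.
[2] 257 ≡ 4^4 + 1 (base 4). Lift 5: 3126. −1: 3125.
[3] 3125 ≡ 5^5 (base 5). Lift 6: 46656. −1: 46655.

3125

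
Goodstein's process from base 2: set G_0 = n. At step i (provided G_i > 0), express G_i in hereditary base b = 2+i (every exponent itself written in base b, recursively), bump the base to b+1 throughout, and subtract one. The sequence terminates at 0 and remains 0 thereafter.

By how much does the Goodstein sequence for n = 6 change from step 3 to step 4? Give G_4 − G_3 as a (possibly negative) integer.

43530

G_0=6  [base 2] 2^2 + 2  →[2↦3]→  3^3 + 3 = 30  −1 ⇒ G_1=29
G_1=29  [base 3] 3^3 + 2  →[3↦4]→  4^4 + 2 = 258  −1 ⇒ G_2=257
G_2=257  [base 4] 4^4 + 1  →[4↦5]→  5^5 + 1 = 3126  −1 ⇒ G_3=3125
G_3=3125  [base 5] 5^5  →[5↦6]→  6^6 = 46656  −1 ⇒ G_4=46655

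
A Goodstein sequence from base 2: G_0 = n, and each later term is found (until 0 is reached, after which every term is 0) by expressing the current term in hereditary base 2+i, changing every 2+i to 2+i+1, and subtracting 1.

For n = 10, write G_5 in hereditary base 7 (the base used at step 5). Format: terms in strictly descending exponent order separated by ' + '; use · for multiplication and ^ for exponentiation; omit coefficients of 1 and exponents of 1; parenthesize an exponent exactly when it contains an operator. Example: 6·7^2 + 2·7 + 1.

5·7^7 + 5·7^5 + 5·7^4 + 5·7^3 + 5·7^2 + 5·7 + 4

G_0=10  [base 2] 2^(2 + 1) + 2  →[2↦3]→  3^(3 + 1) + 3 = 84  −1 ⇒ G_1=83
G_1=83  [base 3] 3^(3 + 1) + 2  →[3↦4]→  4^(4 + 1) + 2 = 1026  −1 ⇒ G_2=1025
G_2=1025  [base 4] 4^(4 + 1) + 1  →[4↦5]→  5^(5 + 1) + 1 = 15626  −1 ⇒ G_3=15625
G_3=15625  [base 5] 5^(5 + 1)  →[5↦6]→  6^(6 + 1) = 279936  −1 ⇒ G_4=279935
G_4=279935  [base 6] 5·6^6 + 5·6^5 + 5·6^4 + 5·6^3 + 5·6^2 + 5·6 + 5  →[6↦7]→  5·7^7 + 5·7^5 + 5·7^4 + 5·7^3 + 5·7^2 + 5·7 + 5 = 4215755  −1 ⇒ G_5=4215754
G_5=4215754  [base 7] 5·7^7 + 5·7^5 + 5·7^4 + 5·7^3 + 5·7^2 + 5·7 + 4  →[7↦8]→  5·8^8 + 5·8^5 + 5·8^4 + 5·8^3 + 5·8^2 + 5·8 + 4 = 84073324  −1 ⇒ G_6=84073323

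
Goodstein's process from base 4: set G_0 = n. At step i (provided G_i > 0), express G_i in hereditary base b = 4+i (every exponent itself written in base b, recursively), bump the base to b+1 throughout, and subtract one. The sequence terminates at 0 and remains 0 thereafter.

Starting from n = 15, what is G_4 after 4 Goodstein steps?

23

15 —HB4→ 3·4 + 3 —bump→ 3·5 + 3 = 18 —(−1)→ 17
17 —HB5→ 3·5 + 2 —bump→ 3·6 + 2 = 20 —(−1)→ 19
19 —HB6→ 3·6 + 1 —bump→ 3·7 + 1 = 22 —(−1)→ 21
21 —HB7→ 3·7 —bump→ 3·8 = 24 —(−1)→ 23
23 —HB8→ 2·8 + 7 —bump→ 2·9 + 7 = 25 —(−1)→ 24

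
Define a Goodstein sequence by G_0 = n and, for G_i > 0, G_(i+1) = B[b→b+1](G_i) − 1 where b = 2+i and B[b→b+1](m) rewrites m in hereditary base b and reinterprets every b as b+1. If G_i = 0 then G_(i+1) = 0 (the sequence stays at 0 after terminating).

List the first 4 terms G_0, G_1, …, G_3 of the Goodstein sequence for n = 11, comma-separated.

i=0: 11 = 2^(2 + 1) + 2 + 1 (b=2); 2→3: 3^(3 + 1) + 3 + 1 = 85; 85−1 = 84
i=1: 84 = 3^(3 + 1) + 3 (b=3); 3→4: 4^(4 + 1) + 4 = 1028; 1028−1 = 1027
i=2: 1027 = 4^(4 + 1) + 3 (b=4); 4→5: 5^(5 + 1) + 3 = 15628; 15628−1 = 15627

11, 84, 1027, 15627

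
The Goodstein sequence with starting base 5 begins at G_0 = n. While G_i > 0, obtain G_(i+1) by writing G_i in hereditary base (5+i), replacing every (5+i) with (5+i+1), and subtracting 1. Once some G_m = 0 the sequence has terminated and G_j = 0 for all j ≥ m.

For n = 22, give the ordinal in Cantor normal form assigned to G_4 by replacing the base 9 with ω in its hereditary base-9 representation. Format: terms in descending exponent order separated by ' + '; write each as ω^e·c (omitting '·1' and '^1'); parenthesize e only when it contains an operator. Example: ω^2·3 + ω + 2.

step 0: 22 = 4·5 + 2; sub 6 for 5: 4·6 + 2; = 26; G_1 = 26−1 = 25
step 1: 25 = 4·6 + 1; sub 7 for 6: 4·7 + 1; = 29; G_2 = 29−1 = 28
step 2: 28 = 4·7; sub 8 for 7: 4·8; = 32; G_3 = 32−1 = 31
step 3: 31 = 3·8 + 7; sub 9 for 8: 3·9 + 7; = 34; G_4 = 34−1 = 33
step 4: 33 = 3·9 + 6; sub 10 for 9: 3·10 + 6; = 36; G_5 = 36−1 = 35

ω·3 + 6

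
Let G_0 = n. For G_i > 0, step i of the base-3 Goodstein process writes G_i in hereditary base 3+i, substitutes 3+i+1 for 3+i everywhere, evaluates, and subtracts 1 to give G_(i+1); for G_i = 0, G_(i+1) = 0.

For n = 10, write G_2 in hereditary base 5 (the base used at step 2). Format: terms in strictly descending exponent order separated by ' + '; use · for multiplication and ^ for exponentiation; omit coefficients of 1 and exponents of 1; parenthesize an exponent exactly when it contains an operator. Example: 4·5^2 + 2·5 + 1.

step 0: 10 = 3^2 + 1; sub 4 for 3: 4^2 + 1; = 17; G_1 = 17−1 = 16
step 1: 16 = 4^2; sub 5 for 4: 5^2; = 25; G_2 = 25−1 = 24
step 2: 24 = 4·5 + 4; sub 6 for 5: 4·6 + 4; = 28; G_3 = 28−1 = 27

4·5 + 4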